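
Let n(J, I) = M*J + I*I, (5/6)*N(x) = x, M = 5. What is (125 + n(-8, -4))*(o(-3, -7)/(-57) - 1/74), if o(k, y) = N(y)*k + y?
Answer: -708919/21090 ≈ -33.614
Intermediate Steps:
N(x) = 6*x/5
o(k, y) = y + 6*k*y/5 (o(k, y) = (6*y/5)*k + y = 6*k*y/5 + y = y + 6*k*y/5)
n(J, I) = I**2 + 5*J (n(J, I) = 5*J + I*I = 5*J + I**2 = I**2 + 5*J)
(125 + n(-8, -4))*(o(-3, -7)/(-57) - 1/74) = (125 + ((-4)**2 + 5*(-8)))*(((1/5)*(-7)*(5 + 6*(-3)))/(-57) - 1/74) = (125 + (16 - 40))*(((1/5)*(-7)*(5 - 18))*(-1/57) - 1*1/74) = (125 - 24)*(((1/5)*(-7)*(-13))*(-1/57) - 1/74) = 101*((91/5)*(-1/57) - 1/74) = 101*(-91/285 - 1/74) = 101*(-7019/21090) = -708919/21090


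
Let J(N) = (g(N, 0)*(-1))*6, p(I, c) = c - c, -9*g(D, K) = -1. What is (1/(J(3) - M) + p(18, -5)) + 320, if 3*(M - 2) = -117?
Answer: 34883/109 ≈ 320.03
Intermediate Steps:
M = -37 (M = 2 + (1/3)*(-117) = 2 - 39 = -37)
g(D, K) = 1/9 (g(D, K) = -1/9*(-1) = 1/9)
p(I, c) = 0
J(N) = -2/3 (J(N) = ((1/9)*(-1))*6 = -1/9*6 = -2/3)
(1/(J(3) - M) + p(18, -5)) + 320 = (1/(-2/3 - 1*(-37)) + 0) + 320 = (1/(-2/3 + 37) + 0) + 320 = (1/(109/3) + 0) + 320 = (3/109 + 0) + 320 = 3/109 + 320 = 34883/109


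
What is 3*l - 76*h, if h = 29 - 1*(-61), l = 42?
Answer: -6714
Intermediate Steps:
h = 90 (h = 29 + 61 = 90)
3*l - 76*h = 3*42 - 76*90 = 126 - 6840 = -6714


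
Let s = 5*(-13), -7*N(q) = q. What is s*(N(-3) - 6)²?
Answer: -98865/49 ≈ -2017.7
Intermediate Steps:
N(q) = -q/7
s = -65
s*(N(-3) - 6)² = -65*(-⅐*(-3) - 6)² = -65*(3/7 - 6)² = -65*(-39/7)² = -65*1521/49 = -98865/49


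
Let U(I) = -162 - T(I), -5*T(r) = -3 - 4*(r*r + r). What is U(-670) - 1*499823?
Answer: -4292848/5 ≈ -8.5857e+5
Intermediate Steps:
T(r) = ⅗ + 4*r/5 + 4*r²/5 (T(r) = -(-3 - 4*(r*r + r))/5 = -(-3 - 4*(r² + r))/5 = -(-3 - 4*(r + r²))/5 = -(-3 + (-4*r - 4*r²))/5 = -(-3 - 4*r - 4*r²)/5 = ⅗ + 4*r/5 + 4*r²/5)
U(I) = -813/5 - 4*I/5 - 4*I²/5 (U(I) = -162 - (⅗ + 4*I/5 + 4*I²/5) = -162 + (-⅗ - 4*I/5 - 4*I²/5) = -813/5 - 4*I/5 - 4*I²/5)
U(-670) - 1*499823 = (-813/5 - ⅘*(-670) - ⅘*(-670)²) - 1*499823 = (-813/5 + 536 - ⅘*448900) - 499823 = (-813/5 + 536 - 359120) - 499823 = -1793733/5 - 499823 = -4292848/5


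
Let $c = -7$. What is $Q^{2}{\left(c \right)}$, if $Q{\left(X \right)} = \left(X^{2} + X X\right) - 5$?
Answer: $8649$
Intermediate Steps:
$Q{\left(X \right)} = -5 + 2 X^{2}$ ($Q{\left(X \right)} = \left(X^{2} + X^{2}\right) - 5 = 2 X^{2} - 5 = -5 + 2 X^{2}$)
$Q^{2}{\left(c \right)} = \left(-5 + 2 \left(-7\right)^{2}\right)^{2} = \left(-5 + 2 \cdot 49\right)^{2} = \left(-5 + 98\right)^{2} = 93^{2} = 8649$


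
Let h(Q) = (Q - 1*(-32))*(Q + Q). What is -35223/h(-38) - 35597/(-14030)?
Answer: -79657743/1066280 ≈ -74.706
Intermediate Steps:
h(Q) = 2*Q*(32 + Q) (h(Q) = (Q + 32)*(2*Q) = (32 + Q)*(2*Q) = 2*Q*(32 + Q))
-35223/h(-38) - 35597/(-14030) = -35223*(-1/(76*(32 - 38))) - 35597/(-14030) = -35223/(2*(-38)*(-6)) - 35597*(-1/14030) = -35223/456 + 35597/14030 = -35223*1/456 + 35597/14030 = -11741/152 + 35597/14030 = -79657743/1066280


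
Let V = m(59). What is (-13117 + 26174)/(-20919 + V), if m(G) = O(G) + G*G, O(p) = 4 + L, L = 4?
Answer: -13057/17430 ≈ -0.74911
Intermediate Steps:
O(p) = 8 (O(p) = 4 + 4 = 8)
m(G) = 8 + G**2 (m(G) = 8 + G*G = 8 + G**2)
V = 3489 (V = 8 + 59**2 = 8 + 3481 = 3489)
(-13117 + 26174)/(-20919 + V) = (-13117 + 26174)/(-20919 + 3489) = 13057/(-17430) = 13057*(-1/17430) = -13057/17430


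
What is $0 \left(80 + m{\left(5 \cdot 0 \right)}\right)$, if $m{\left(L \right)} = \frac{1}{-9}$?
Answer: $0$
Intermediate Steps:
$m{\left(L \right)} = - \frac{1}{9}$
$0 \left(80 + m{\left(5 \cdot 0 \right)}\right) = 0 \left(80 - \frac{1}{9}\right) = 0 \cdot \frac{719}{9} = 0$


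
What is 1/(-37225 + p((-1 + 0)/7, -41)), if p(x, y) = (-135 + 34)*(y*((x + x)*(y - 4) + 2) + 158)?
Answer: 7/58383 ≈ 0.00011990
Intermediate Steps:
p(x, y) = -15958 - 101*y*(2 + 2*x*(-4 + y)) (p(x, y) = -101*(y*((2*x)*(-4 + y) + 2) + 158) = -101*(y*(2*x*(-4 + y) + 2) + 158) = -101*(y*(2 + 2*x*(-4 + y)) + 158) = -101*(158 + y*(2 + 2*x*(-4 + y))) = -15958 - 101*y*(2 + 2*x*(-4 + y)))
1/(-37225 + p((-1 + 0)/7, -41)) = 1/(-37225 + (-15958 - 202*(-41) - 202*(-1 + 0)/7*(-41)² + 808*((-1 + 0)/7)*(-41))) = 1/(-37225 + (-15958 + 8282 - 202*(⅐)*(-1)*1681 + 808*((⅐)*(-1))*(-41))) = 1/(-37225 + (-15958 + 8282 - 202*(-⅐)*1681 + 808*(-⅐)*(-41))) = 1/(-37225 + (-15958 + 8282 + 339562/7 + 33128/7)) = 1/(-37225 + 318958/7) = 1/(58383/7) = 7/58383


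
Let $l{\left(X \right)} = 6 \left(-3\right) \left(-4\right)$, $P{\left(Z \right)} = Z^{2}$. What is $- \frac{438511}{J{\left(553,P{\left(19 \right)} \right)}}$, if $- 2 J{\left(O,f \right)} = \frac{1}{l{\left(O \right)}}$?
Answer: $63145584$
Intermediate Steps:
$l{\left(X \right)} = 72$ ($l{\left(X \right)} = \left(-18\right) \left(-4\right) = 72$)
$J{\left(O,f \right)} = - \frac{1}{144}$ ($J{\left(O,f \right)} = - \frac{1}{2 \cdot 72} = \left(- \frac{1}{2}\right) \frac{1}{72} = - \frac{1}{144}$)
$- \frac{438511}{J{\left(553,P{\left(19 \right)} \right)}} = - \frac{438511}{- \frac{1}{144}} = \left(-438511\right) \left(-144\right) = 63145584$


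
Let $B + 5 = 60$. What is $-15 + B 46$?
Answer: $2515$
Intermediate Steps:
$B = 55$ ($B = -5 + 60 = 55$)
$-15 + B 46 = -15 + 55 \cdot 46 = -15 + 2530 = 2515$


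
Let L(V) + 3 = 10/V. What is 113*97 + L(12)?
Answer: 65753/6 ≈ 10959.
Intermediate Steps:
L(V) = -3 + 10/V
113*97 + L(12) = 113*97 + (-3 + 10/12) = 10961 + (-3 + 10*(1/12)) = 10961 + (-3 + ⅚) = 10961 - 13/6 = 65753/6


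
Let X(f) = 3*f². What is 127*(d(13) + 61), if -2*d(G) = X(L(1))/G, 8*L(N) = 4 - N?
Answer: 12887579/1664 ≈ 7744.9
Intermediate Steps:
L(N) = ½ - N/8 (L(N) = (4 - N)/8 = ½ - N/8)
d(G) = -27/(128*G) (d(G) = -3*(½ - ⅛*1)²/(2*G) = -3*(½ - ⅛)²/(2*G) = -3*(3/8)²/(2*G) = -3*(9/64)/(2*G) = -27/(128*G))
127*(d(13) + 61) = 127*(-27/128/13 + 61) = 127*(-27/128*1/13 + 61) = 127*(-27/1664 + 61) = 127*(101477/1664) = 12887579/1664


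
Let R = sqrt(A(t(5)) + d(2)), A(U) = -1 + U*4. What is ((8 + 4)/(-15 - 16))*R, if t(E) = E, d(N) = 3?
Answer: -12*sqrt(22)/31 ≈ -1.8156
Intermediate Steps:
A(U) = -1 + 4*U
R = sqrt(22) (R = sqrt((-1 + 4*5) + 3) = sqrt((-1 + 20) + 3) = sqrt(19 + 3) = sqrt(22) ≈ 4.6904)
((8 + 4)/(-15 - 16))*R = ((8 + 4)/(-15 - 16))*sqrt(22) = (12/(-31))*sqrt(22) = (12*(-1/31))*sqrt(22) = -12*sqrt(22)/31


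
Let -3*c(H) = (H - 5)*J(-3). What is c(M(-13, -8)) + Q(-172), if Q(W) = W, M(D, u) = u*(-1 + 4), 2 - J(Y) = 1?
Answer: -487/3 ≈ -162.33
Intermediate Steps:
J(Y) = 1 (J(Y) = 2 - 1*1 = 2 - 1 = 1)
M(D, u) = 3*u (M(D, u) = u*3 = 3*u)
c(H) = 5/3 - H/3 (c(H) = -(H - 5)/3 = -(-5 + H)/3 = 5/3 - H/3)
c(M(-13, -8)) + Q(-172) = (5/3 - (-8)) - 172 = (5/3 - 1/3*(-24)) - 172 = (5/3 + 8) - 172 = 29/3 - 172 = -487/3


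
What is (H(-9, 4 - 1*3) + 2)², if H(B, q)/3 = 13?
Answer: 1681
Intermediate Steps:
H(B, q) = 39 (H(B, q) = 3*13 = 39)
(H(-9, 4 - 1*3) + 2)² = (39 + 2)² = 41² = 1681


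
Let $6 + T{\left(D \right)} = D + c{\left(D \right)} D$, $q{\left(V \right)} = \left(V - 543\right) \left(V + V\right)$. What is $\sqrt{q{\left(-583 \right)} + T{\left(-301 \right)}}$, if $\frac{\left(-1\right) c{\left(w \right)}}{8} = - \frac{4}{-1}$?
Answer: $\sqrt{1322241} \approx 1149.9$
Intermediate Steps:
$q{\left(V \right)} = 2 V \left(-543 + V\right)$ ($q{\left(V \right)} = \left(-543 + V\right) 2 V = 2 V \left(-543 + V\right)$)
$c{\left(w \right)} = -32$ ($c{\left(w \right)} = - 8 \left(- \frac{4}{-1}\right) = - 8 \left(\left(-4\right) \left(-1\right)\right) = \left(-8\right) 4 = -32$)
$T{\left(D \right)} = -6 - 31 D$ ($T{\left(D \right)} = -6 + \left(D - 32 D\right) = -6 - 31 D$)
$\sqrt{q{\left(-583 \right)} + T{\left(-301 \right)}} = \sqrt{2 \left(-583\right) \left(-543 - 583\right) - -9325} = \sqrt{2 \left(-583\right) \left(-1126\right) + \left(-6 + 9331\right)} = \sqrt{1312916 + 9325} = \sqrt{1322241}$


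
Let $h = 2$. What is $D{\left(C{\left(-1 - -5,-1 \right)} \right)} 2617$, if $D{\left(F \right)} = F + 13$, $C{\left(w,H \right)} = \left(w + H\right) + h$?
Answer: $47106$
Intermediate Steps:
$C{\left(w,H \right)} = 2 + H + w$ ($C{\left(w,H \right)} = \left(w + H\right) + 2 = \left(H + w\right) + 2 = 2 + H + w$)
$D{\left(F \right)} = 13 + F$
$D{\left(C{\left(-1 - -5,-1 \right)} \right)} 2617 = \left(13 - -5\right) 2617 = \left(13 + \left(2 - 1 + \left(-1 + 5\right)\right)\right) 2617 = \left(13 + \left(2 - 1 + 4\right)\right) 2617 = \left(13 + 5\right) 2617 = 18 \cdot 2617 = 47106$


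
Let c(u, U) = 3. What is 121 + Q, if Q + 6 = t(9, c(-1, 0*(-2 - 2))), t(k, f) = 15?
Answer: 130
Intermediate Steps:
Q = 9 (Q = -6 + 15 = 9)
121 + Q = 121 + 9 = 130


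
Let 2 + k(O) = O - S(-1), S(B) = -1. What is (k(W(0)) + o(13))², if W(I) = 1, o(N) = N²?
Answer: 28561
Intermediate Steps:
k(O) = -1 + O (k(O) = -2 + (O - 1*(-1)) = -2 + (O + 1) = -2 + (1 + O) = -1 + O)
(k(W(0)) + o(13))² = ((-1 + 1) + 13²)² = (0 + 169)² = 169² = 28561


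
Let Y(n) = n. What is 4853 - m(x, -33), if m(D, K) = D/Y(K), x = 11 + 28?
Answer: 53396/11 ≈ 4854.2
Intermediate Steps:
x = 39
m(D, K) = D/K
4853 - m(x, -33) = 4853 - 39/(-33) = 4853 - 39*(-1)/33 = 4853 - 1*(-13/11) = 4853 + 13/11 = 53396/11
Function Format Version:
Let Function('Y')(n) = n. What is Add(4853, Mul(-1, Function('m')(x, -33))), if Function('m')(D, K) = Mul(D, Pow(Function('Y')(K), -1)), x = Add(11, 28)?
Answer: Rational(53396, 11) ≈ 4854.2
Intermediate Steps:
x = 39
Function('m')(D, K) = Mul(D, Pow(K, -1))
Add(4853, Mul(-1, Function('m')(x, -33))) = Add(4853, Mul(-1, Mul(39, Pow(-33, -1)))) = Add(4853, Mul(-1, Mul(39, Rational(-1, 33)))) = Add(4853, Mul(-1, Rational(-13, 11))) = Add(4853, Rational(13, 11)) = Rational(53396, 11)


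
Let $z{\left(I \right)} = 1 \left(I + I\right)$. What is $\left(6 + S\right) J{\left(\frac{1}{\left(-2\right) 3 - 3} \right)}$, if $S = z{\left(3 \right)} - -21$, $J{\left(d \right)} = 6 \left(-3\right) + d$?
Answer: $- \frac{1793}{3} \approx -597.67$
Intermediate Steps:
$z{\left(I \right)} = 2 I$ ($z{\left(I \right)} = 1 \cdot 2 I = 2 I$)
$J{\left(d \right)} = -18 + d$
$S = 27$ ($S = 2 \cdot 3 - -21 = 6 + 21 = 27$)
$\left(6 + S\right) J{\left(\frac{1}{\left(-2\right) 3 - 3} \right)} = \left(6 + 27\right) \left(-18 + \frac{1}{\left(-2\right) 3 - 3}\right) = 33 \left(-18 + \frac{1}{-6 - 3}\right) = 33 \left(-18 + \frac{1}{-9}\right) = 33 \left(-18 - \frac{1}{9}\right) = 33 \left(- \frac{163}{9}\right) = - \frac{1793}{3}$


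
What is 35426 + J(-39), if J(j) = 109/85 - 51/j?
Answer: 39148592/1105 ≈ 35429.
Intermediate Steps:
J(j) = 109/85 - 51/j (J(j) = 109*(1/85) - 51/j = 109/85 - 51/j)
35426 + J(-39) = 35426 + (109/85 - 51/(-39)) = 35426 + (109/85 - 51*(-1/39)) = 35426 + (109/85 + 17/13) = 35426 + 2862/1105 = 39148592/1105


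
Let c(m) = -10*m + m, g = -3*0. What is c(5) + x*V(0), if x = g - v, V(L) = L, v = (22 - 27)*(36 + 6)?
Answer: -45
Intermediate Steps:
v = -210 (v = -5*42 = -210)
g = 0
c(m) = -9*m
x = 210 (x = 0 - 1*(-210) = 0 + 210 = 210)
c(5) + x*V(0) = -9*5 + 210*0 = -45 + 0 = -45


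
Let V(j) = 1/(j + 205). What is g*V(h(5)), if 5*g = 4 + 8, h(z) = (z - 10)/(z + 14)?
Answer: 114/9725 ≈ 0.011722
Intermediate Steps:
h(z) = (-10 + z)/(14 + z)
V(j) = 1/(205 + j)
g = 12/5 (g = (4 + 8)/5 = (⅕)*12 = 12/5 ≈ 2.4000)
g*V(h(5)) = 12/(5*(205 + (-10 + 5)/(14 + 5))) = 12/(5*(205 - 5/19)) = 12/(5*(3890/19)) = (12/5)*(19/3890) = 114/9725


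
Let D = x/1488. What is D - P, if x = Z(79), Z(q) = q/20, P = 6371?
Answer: -189600881/29760 ≈ -6371.0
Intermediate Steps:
Z(q) = q/20 (Z(q) = q*(1/20) = q/20)
x = 79/20 (x = (1/20)*79 = 79/20 ≈ 3.9500)
D = 79/29760 (D = (79/20)/1488 = (79/20)*(1/1488) = 79/29760 ≈ 0.0026546)
D - P = 79/29760 - 1*6371 = 79/29760 - 6371 = -189600881/29760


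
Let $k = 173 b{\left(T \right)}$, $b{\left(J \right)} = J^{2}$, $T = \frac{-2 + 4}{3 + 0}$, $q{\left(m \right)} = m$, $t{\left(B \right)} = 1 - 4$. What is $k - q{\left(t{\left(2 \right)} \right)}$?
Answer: $\frac{719}{9} \approx 79.889$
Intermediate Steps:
$t{\left(B \right)} = -3$
$T = \frac{2}{3} \approx 0.66667$
$k = \frac{692}{9}$ ($k = 173 \left(\frac{2}{3}\right)^{2} = 173 \cdot \frac{4}{9} = \frac{692}{9} \approx 76.889$)
$k - q{\left(t{\left(2 \right)} \right)} = \frac{692}{9} - -3 = \frac{692}{9} + 3 = \frac{719}{9}$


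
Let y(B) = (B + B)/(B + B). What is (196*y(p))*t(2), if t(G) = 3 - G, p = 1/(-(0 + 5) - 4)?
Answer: 196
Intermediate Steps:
p = -⅑ (p = 1/(-1*5 - 4) = 1/(-5 - 4) = 1/(-9) = -⅑ ≈ -0.11111)
y(B) = 1 (y(B) = (2*B)/((2*B)) = (2*B)*(1/(2*B)) = 1)
(196*y(p))*t(2) = (196*1)*(3 - 1*2) = 196*(3 - 2) = 196*1 = 196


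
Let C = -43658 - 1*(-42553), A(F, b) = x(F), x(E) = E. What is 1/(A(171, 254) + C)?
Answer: -1/934 ≈ -0.0010707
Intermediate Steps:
A(F, b) = F
C = -1105 (C = -43658 + 42553 = -1105)
1/(A(171, 254) + C) = 1/(171 - 1105) = 1/(-934) = -1/934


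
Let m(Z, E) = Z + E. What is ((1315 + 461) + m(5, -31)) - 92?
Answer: 1658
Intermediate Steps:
m(Z, E) = E + Z
((1315 + 461) + m(5, -31)) - 92 = ((1315 + 461) + (-31 + 5)) - 92 = (1776 - 26) - 92 = 1750 - 92 = 1658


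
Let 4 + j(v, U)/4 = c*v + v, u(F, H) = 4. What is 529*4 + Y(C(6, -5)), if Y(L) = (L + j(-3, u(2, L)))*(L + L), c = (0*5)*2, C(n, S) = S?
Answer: 2446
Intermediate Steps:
c = 0 (c = 0*2 = 0)
j(v, U) = -16 + 4*v (j(v, U) = -16 + 4*(0*v + v) = -16 + 4*(0 + v) = -16 + 4*v)
Y(L) = 2*L*(-28 + L) (Y(L) = (L + (-16 + 4*(-3)))*(L + L) = (L + (-16 - 12))*(2*L) = (L - 28)*(2*L) = (-28 + L)*(2*L) = 2*L*(-28 + L))
529*4 + Y(C(6, -5)) = 529*4 + 2*(-5)*(-28 - 5) = 2116 + 2*(-5)*(-33) = 2116 + 330 = 2446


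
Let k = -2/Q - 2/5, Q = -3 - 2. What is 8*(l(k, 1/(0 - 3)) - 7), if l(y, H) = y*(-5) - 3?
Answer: -80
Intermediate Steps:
Q = -5
k = 0 (k = -2/(-5) - 2/5 = -2*(-⅕) - 2*⅕ = ⅖ - ⅖ = 0)
l(y, H) = -3 - 5*y (l(y, H) = -5*y - 3 = -3 - 5*y)
8*(l(k, 1/(0 - 3)) - 7) = 8*((-3 - 5*0) - 7) = 8*((-3 + 0) - 7) = 8*(-3 - 7) = 8*(-10) = -80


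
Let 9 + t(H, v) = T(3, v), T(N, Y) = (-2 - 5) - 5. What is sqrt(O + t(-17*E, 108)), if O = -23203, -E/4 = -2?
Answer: 2*I*sqrt(5806) ≈ 152.39*I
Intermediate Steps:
E = 8 (E = -4*(-2) = 8)
T(N, Y) = -12 (T(N, Y) = -7 - 5 = -12)
t(H, v) = -21 (t(H, v) = -9 - 12 = -21)
sqrt(O + t(-17*E, 108)) = sqrt(-23203 - 21) = sqrt(-23224) = 2*I*sqrt(5806)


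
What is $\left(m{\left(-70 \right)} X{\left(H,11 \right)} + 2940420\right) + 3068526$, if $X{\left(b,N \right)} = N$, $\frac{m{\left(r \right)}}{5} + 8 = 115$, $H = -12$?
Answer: $6014831$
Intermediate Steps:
$m{\left(r \right)} = 535$ ($m{\left(r \right)} = -40 + 5 \cdot 115 = -40 + 575 = 535$)
$\left(m{\left(-70 \right)} X{\left(H,11 \right)} + 2940420\right) + 3068526 = \left(535 \cdot 11 + 2940420\right) + 3068526 = \left(5885 + 2940420\right) + 3068526 = 2946305 + 3068526 = 6014831$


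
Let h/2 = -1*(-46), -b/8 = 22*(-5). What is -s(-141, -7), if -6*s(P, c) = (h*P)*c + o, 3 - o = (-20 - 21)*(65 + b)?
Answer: 21592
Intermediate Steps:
b = 880 (b = -176*(-5) = -8*(-110) = 880)
h = 92 (h = 2*(-1*(-46)) = 2*46 = 92)
o = 38748 (o = 3 - (-20 - 21)*(65 + 880) = 3 - (-41)*945 = 3 - 1*(-38745) = 3 + 38745 = 38748)
s(P, c) = -6458 - 46*P*c/3 (s(P, c) = -((92*P)*c + 38748)/6 = -(92*P*c + 38748)/6 = -(38748 + 92*P*c)/6 = -6458 - 46*P*c/3)
-s(-141, -7) = -(-6458 - 46/3*(-141)*(-7)) = -(-6458 - 15134) = -1*(-21592) = 21592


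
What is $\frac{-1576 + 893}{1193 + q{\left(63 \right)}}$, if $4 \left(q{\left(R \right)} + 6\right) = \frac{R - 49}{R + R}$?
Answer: $- \frac{24588}{42733} \approx -0.57539$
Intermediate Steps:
$q{\left(R \right)} = -6 + \frac{-49 + R}{8 R}$ ($q{\left(R \right)} = -6 + \frac{\left(R - 49\right) \frac{1}{R + R}}{4} = -6 + \frac{\left(-49 + R\right) \frac{1}{2 R}}{4} = -6 + \frac{\frac{1}{2} \frac{1}{R} \left(-49 + R\right)}{4} = -6 + \frac{-49 + R}{8 R}$)
$\frac{-1576 + 893}{1193 + q{\left(63 \right)}} = \frac{-1576 + 893}{1193 + \frac{-49 - 2961}{8 \cdot 63}} = - \frac{683}{1193 + \frac{1}{8} \cdot \frac{1}{63} \left(-49 - 2961\right)} = - \frac{683}{1193 + \frac{1}{8} \cdot \frac{1}{63} \left(-3010\right)} = - \frac{683}{1193 - \frac{215}{36}} = - \frac{683}{\frac{42733}{36}} = \left(-683\right) \frac{36}{42733} = - \frac{24588}{42733}$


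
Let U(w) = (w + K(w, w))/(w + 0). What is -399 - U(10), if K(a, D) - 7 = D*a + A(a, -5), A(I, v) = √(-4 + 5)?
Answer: -2054/5 ≈ -410.80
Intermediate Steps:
A(I, v) = 1 (A(I, v) = √1 = 1)
K(a, D) = 8 + D*a (K(a, D) = 7 + (D*a + 1) = 7 + (1 + D*a) = 8 + D*a)
U(w) = (8 + w + w²)/w (U(w) = (w + (8 + w*w))/(w + 0) = (w + (8 + w²))/w = (8 + w + w²)/w)
-399 - U(10) = -399 - (1 + 10 + 8/10) = -399 - (1 + 10 + 8*(⅒)) = -399 - (1 + 10 + ⅘) = -399 - 1*59/5 = -399 - 59/5 = -2054/5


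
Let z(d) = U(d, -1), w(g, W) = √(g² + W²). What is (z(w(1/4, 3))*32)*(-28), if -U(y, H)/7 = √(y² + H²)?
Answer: 1568*√161 ≈ 19896.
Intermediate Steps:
w(g, W) = √(W² + g²)
U(y, H) = -7*√(H² + y²) (U(y, H) = -7*√(y² + H²) = -7*√(H² + y²))
z(d) = -7*√(1 + d²) (z(d) = -7*√((-1)² + d²) = -7*√(1 + d²))
(z(w(1/4, 3))*32)*(-28) = (-7*√(1 + (√(3² + (1/4)²))²)*32)*(-28) = (-7*√(1 + (√(9 + (1*(¼))²))²)*32)*(-28) = (-7*√(1 + (√(9 + (¼)²))²)*32)*(-28) = (-7*√(1 + (√(9 + 1/16))²)*32)*(-28) = (-7*√(1 + (√(145/16))²)*32)*(-28) = (-7*√(1 + (√145/4)²)*32)*(-28) = (-7*√(1 + 145/16)*32)*(-28) = (-7*√161/4*32)*(-28) = -56*√161*(-28) = 1568*√161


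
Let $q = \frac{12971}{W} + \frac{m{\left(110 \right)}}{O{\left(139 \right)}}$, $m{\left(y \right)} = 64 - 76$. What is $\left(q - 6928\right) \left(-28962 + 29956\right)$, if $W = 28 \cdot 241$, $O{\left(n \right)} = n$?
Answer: $- \frac{461254909633}{66998} \approx -6.8846 \cdot 10^{6}$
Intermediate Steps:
$m{\left(y \right)} = -12$
$W = 6748$
$q = \frac{245999}{133996}$ ($q = \frac{12971}{6748} - \frac{12}{139} = 12971 \cdot \frac{1}{6748} - \frac{12}{139} = \frac{1853}{964} - \frac{12}{139} = \frac{245999}{133996} \approx 1.8359$)
$\left(q - 6928\right) \left(-28962 + 29956\right) = \left(\frac{245999}{133996} - 6928\right) \left(-28962 + 29956\right) = \left(- \frac{928078289}{133996}\right) 994 = - \frac{461254909633}{66998}$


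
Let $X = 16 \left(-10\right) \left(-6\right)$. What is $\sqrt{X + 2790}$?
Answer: $25 \sqrt{6} \approx 61.237$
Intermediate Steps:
$X = 960$ ($X = \left(-160\right) \left(-6\right) = 960$)
$\sqrt{X + 2790} = \sqrt{960 + 2790} = \sqrt{3750} = 25 \sqrt{6}$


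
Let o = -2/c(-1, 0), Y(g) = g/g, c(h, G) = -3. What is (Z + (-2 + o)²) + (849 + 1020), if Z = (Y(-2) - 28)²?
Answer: 23398/9 ≈ 2599.8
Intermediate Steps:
Y(g) = 1
Z = 729 (Z = (1 - 28)² = (-27)² = 729)
o = ⅔ (o = -2/(-3) = -2*(-⅓) = ⅔ ≈ 0.66667)
(Z + (-2 + o)²) + (849 + 1020) = (729 + (-2 + ⅔)²) + (849 + 1020) = (729 + (-4/3)²) + 1869 = (729 + 16/9) + 1869 = 6577/9 + 1869 = 23398/9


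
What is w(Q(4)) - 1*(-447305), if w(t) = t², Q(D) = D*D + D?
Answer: 447705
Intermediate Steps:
Q(D) = D + D² (Q(D) = D² + D = D + D²)
w(Q(4)) - 1*(-447305) = (4*(1 + 4))² - 1*(-447305) = (4*5)² + 447305 = 20² + 447305 = 400 + 447305 = 447705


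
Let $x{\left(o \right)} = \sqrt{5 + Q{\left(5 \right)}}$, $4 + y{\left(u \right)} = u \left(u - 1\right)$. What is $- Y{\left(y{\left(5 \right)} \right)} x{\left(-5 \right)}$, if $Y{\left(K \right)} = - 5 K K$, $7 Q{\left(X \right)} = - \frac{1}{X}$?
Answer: $\frac{256 \sqrt{6090}}{7} \approx 2854.0$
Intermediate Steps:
$y{\left(u \right)} = -4 + u \left(-1 + u\right)$ ($y{\left(u \right)} = -4 + u \left(u - 1\right) = -4 + u \left(-1 + u\right)$)
$Q{\left(X \right)} = - \frac{1}{7 X}$ ($Q{\left(X \right)} = \frac{\left(-1\right) \frac{1}{X}}{7} = - \frac{1}{7 X}$)
$Y{\left(K \right)} = - 5 K^{2}$
$x{\left(o \right)} = \frac{\sqrt{6090}}{35}$ ($x{\left(o \right)} = \sqrt{5 - \frac{1}{7 \cdot 5}} = \sqrt{5 - \frac{1}{35}} = \sqrt{\frac{174}{35}} = \frac{\sqrt{6090}}{35}$)
$- Y{\left(y{\left(5 \right)} \right)} x{\left(-5 \right)} = - \left(-5\right) \left(-4 + 5^{2} - 5\right)^{2} \frac{\sqrt{6090}}{35} = - \left(-5\right) \left(-4 + 25 - 5\right)^{2} \frac{\sqrt{6090}}{35} = - \left(-5\right) 16^{2} \frac{\sqrt{6090}}{35} = - \left(-5\right) 256 \frac{\sqrt{6090}}{35} = \left(-1\right) \left(-1280\right) \frac{\sqrt{6090}}{35} = 1280 \frac{\sqrt{6090}}{35} = \frac{256 \sqrt{6090}}{7}$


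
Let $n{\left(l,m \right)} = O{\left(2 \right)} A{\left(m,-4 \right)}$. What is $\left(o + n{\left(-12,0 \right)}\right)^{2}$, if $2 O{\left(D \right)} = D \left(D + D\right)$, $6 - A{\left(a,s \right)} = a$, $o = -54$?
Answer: $900$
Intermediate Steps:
$A{\left(a,s \right)} = 6 - a$
$O{\left(D \right)} = D^{2}$ ($O{\left(D \right)} = \frac{D \left(D + D\right)}{2} = \frac{D 2 D}{2} = \frac{2 D^{2}}{2} = D^{2}$)
$n{\left(l,m \right)} = 24 - 4 m$ ($n{\left(l,m \right)} = 2^{2} \left(6 - m\right) = 4 \left(6 - m\right) = 24 - 4 m$)
$\left(o + n{\left(-12,0 \right)}\right)^{2} = \left(-54 + \left(24 - 0\right)\right)^{2} = \left(-54 + \left(24 + 0\right)\right)^{2} = \left(-54 + 24\right)^{2} = \left(-30\right)^{2} = 900$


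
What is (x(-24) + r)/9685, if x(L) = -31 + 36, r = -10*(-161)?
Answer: 323/1937 ≈ 0.16675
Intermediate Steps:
r = 1610
x(L) = 5
(x(-24) + r)/9685 = (5 + 1610)/9685 = 1615*(1/9685) = 323/1937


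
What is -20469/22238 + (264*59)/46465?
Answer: -604712997/1033288670 ≈ -0.58523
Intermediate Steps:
-20469/22238 + (264*59)/46465 = -20469*1/22238 + 15576*(1/46465) = -20469/22238 + 15576/46465 = -604712997/1033288670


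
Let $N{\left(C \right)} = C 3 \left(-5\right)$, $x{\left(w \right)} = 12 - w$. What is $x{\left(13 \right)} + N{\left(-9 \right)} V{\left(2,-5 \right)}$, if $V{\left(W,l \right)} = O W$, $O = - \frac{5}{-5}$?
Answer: $269$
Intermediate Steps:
$O = 1$ ($O = \left(-5\right) \left(- \frac{1}{5}\right) = 1$)
$V{\left(W,l \right)} = W$ ($V{\left(W,l \right)} = 1 W = W$)
$N{\left(C \right)} = - 15 C$ ($N{\left(C \right)} = 3 C \left(-5\right) = - 15 C$)
$x{\left(13 \right)} + N{\left(-9 \right)} V{\left(2,-5 \right)} = \left(12 - 13\right) + \left(-15\right) \left(-9\right) 2 = \left(12 - 13\right) + 135 \cdot 2 = -1 + 270 = 269$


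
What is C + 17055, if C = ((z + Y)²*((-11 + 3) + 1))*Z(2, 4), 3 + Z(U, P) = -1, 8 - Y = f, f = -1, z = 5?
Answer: 22543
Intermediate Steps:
Y = 9 (Y = 8 - 1*(-1) = 8 + 1 = 9)
Z(U, P) = -4 (Z(U, P) = -3 - 1 = -4)
C = 5488 (C = ((5 + 9)²*((-11 + 3) + 1))*(-4) = (14²*(-8 + 1))*(-4) = (196*(-7))*(-4) = -1372*(-4) = 5488)
C + 17055 = 5488 + 17055 = 22543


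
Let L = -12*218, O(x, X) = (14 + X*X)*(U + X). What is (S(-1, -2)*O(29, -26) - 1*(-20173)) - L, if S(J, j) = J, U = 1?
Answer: 40039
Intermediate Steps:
O(x, X) = (1 + X)*(14 + X²) (O(x, X) = (14 + X*X)*(1 + X) = (14 + X²)*(1 + X) = (1 + X)*(14 + X²))
L = -2616
(S(-1, -2)*O(29, -26) - 1*(-20173)) - L = (-(14 + (-26)² + (-26)³ + 14*(-26)) - 1*(-20173)) - 1*(-2616) = (-(14 + 676 - 17576 - 364) + 20173) + 2616 = (-1*(-17250) + 20173) + 2616 = (17250 + 20173) + 2616 = 37423 + 2616 = 40039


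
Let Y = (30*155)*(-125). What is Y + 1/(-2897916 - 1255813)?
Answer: -2414354981251/4153729 ≈ -5.8125e+5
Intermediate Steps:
Y = -581250 (Y = 4650*(-125) = -581250)
Y + 1/(-2897916 - 1255813) = -581250 + 1/(-2897916 - 1255813) = -581250 + 1/(-4153729) = -581250 - 1/4153729 = -2414354981251/4153729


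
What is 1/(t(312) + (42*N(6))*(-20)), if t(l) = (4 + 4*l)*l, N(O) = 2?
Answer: 1/388944 ≈ 2.5711e-6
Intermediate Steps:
t(l) = l*(4 + 4*l)
1/(t(312) + (42*N(6))*(-20)) = 1/(4*312*(1 + 312) + (42*2)*(-20)) = 1/(4*312*313 + 84*(-20)) = 1/(390624 - 1680) = 1/388944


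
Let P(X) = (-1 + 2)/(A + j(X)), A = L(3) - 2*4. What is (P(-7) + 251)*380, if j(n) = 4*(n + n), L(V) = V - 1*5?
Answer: 3147350/33 ≈ 95374.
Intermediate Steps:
L(V) = -5 + V (L(V) = V - 5 = -5 + V)
A = -10 (A = (-5 + 3) - 2*4 = -2 - 8 = -10)
j(n) = 8*n (j(n) = 4*(2*n) = 8*n)
P(X) = 1/(-10 + 8*X) (P(X) = (-1 + 2)/(-10 + 8*X) = 1/(-10 + 8*X))
(P(-7) + 251)*380 = (1/(2*(-5 + 4*(-7))) + 251)*380 = (1/(2*(-5 - 28)) + 251)*380 = ((½)/(-33) + 251)*380 = ((½)*(-1/33) + 251)*380 = (-1/66 + 251)*380 = (16565/66)*380 = 3147350/33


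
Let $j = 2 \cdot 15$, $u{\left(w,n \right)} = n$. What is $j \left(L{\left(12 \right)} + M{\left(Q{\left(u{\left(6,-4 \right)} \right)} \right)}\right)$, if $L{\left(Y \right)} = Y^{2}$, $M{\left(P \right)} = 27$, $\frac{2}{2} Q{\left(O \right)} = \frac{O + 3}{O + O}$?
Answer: $5130$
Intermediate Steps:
$Q{\left(O \right)} = \frac{3 + O}{2 O}$ ($Q{\left(O \right)} = \frac{O + 3}{O + O} = \frac{3 + O}{2 O}$)
$j = 30$
$j \left(L{\left(12 \right)} + M{\left(Q{\left(u{\left(6,-4 \right)} \right)} \right)}\right) = 30 \left(12^{2} + 27\right) = 30 \left(144 + 27\right) = 30 \cdot 171 = 5130$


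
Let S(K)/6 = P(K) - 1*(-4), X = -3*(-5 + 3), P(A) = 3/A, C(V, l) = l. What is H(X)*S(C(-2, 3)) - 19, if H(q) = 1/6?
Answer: -14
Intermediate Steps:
X = 6 (X = -3*(-2) = 6)
S(K) = 24 + 18/K (S(K) = 6*(3/K - 1*(-4)) = 6*(3/K + 4) = 6*(4 + 3/K) = 24 + 18/K)
H(q) = 1/6
H(X)*S(C(-2, 3)) - 19 = (24 + 18/3)/6 - 19 = (24 + 18*(1/3))/6 - 19 = (24 + 6)/6 - 19 = (1/6)*30 - 19 = 5 - 19 = -14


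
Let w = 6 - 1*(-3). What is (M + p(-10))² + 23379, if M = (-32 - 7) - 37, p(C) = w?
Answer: 27868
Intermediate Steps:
w = 9 (w = 6 + 3 = 9)
p(C) = 9
M = -76 (M = -39 - 37 = -76)
(M + p(-10))² + 23379 = (-76 + 9)² + 23379 = (-67)² + 23379 = 4489 + 23379 = 27868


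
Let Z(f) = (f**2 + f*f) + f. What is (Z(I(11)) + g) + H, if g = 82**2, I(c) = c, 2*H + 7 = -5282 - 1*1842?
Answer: 6823/2 ≈ 3411.5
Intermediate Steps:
H = -7131/2 (H = -7/2 + (-5282 - 1*1842)/2 = -7/2 + (-5282 - 1842)/2 = -7/2 + (1/2)*(-7124) = -7/2 - 3562 = -7131/2 ≈ -3565.5)
Z(f) = f + 2*f**2 (Z(f) = (f**2 + f**2) + f = 2*f**2 + f = f + 2*f**2)
g = 6724
(Z(I(11)) + g) + H = (11*(1 + 2*11) + 6724) - 7131/2 = (11*(1 + 22) + 6724) - 7131/2 = (11*23 + 6724) - 7131/2 = (253 + 6724) - 7131/2 = 6977 - 7131/2 = 6823/2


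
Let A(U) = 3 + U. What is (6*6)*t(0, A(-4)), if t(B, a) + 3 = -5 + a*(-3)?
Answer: -180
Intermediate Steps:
t(B, a) = -8 - 3*a (t(B, a) = -3 + (-5 + a*(-3)) = -3 + (-5 - 3*a) = -8 - 3*a)
(6*6)*t(0, A(-4)) = (6*6)*(-8 - 3*(3 - 4)) = 36*(-8 - 3*(-1)) = 36*(-8 + 3) = 36*(-5) = -180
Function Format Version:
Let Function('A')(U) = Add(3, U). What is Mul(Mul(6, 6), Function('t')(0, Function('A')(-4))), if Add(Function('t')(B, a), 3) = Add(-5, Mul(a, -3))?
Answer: -180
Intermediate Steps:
Function('t')(B, a) = Add(-8, Mul(-3, a)) (Function('t')(B, a) = Add(-3, Add(-5, Mul(a, -3))) = Add(-3, Add(-5, Mul(-3, a))) = Add(-8, Mul(-3, a)))
Mul(Mul(6, 6), Function('t')(0, Function('A')(-4))) = Mul(Mul(6, 6), Add(-8, Mul(-3, Add(3, -4)))) = Mul(36, Add(-8, Mul(-3, -1))) = Mul(36, Add(-8, 3)) = Mul(36, -5) = -180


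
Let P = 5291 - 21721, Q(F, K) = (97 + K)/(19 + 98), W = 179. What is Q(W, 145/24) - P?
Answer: 46137913/2808 ≈ 16431.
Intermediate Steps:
Q(F, K) = 97/117 + K/117 (Q(F, K) = (97 + K)/117 = (97 + K)*(1/117) = 97/117 + K/117)
P = -16430
Q(W, 145/24) - P = (97/117 + (145/24)/117) - 1*(-16430) = (97/117 + (145*(1/24))/117) + 16430 = (97/117 + (1/117)*(145/24)) + 16430 = (97/117 + 145/2808) + 16430 = 2473/2808 + 16430 = 46137913/2808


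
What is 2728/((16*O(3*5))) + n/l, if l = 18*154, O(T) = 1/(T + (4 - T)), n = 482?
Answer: 945493/1386 ≈ 682.17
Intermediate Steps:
O(T) = 1/4
l = 2772
2728/((16*O(3*5))) + n/l = 2728/((16*(1/4))) + 482/2772 = 2728/4 + 482*(1/2772) = 2728*(1/4) + 241/1386 = 682 + 241/1386 = 945493/1386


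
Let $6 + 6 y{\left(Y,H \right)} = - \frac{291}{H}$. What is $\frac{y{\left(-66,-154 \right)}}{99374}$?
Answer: $- \frac{211}{30607192} \approx -6.8938 \cdot 10^{-6}$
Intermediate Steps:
$y{\left(Y,H \right)} = -1 - \frac{97}{2 H}$ ($y{\left(Y,H \right)} = -1 + \frac{\left(-291\right) \frac{1}{H}}{6} = -1 - \frac{97}{2 H}$)
$\frac{y{\left(-66,-154 \right)}}{99374} = \frac{\frac{1}{-154} \left(- \frac{97}{2} - -154\right)}{99374} = - \frac{- \frac{97}{2} + 154}{154} \cdot \frac{1}{99374} = \left(- \frac{1}{154}\right) \frac{211}{2} \cdot \frac{1}{99374} = \left(- \frac{211}{308}\right) \frac{1}{99374} = - \frac{211}{30607192}$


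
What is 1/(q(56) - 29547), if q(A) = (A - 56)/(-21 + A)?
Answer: -1/29547 ≈ -3.3844e-5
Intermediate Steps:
q(A) = (-56 + A)/(-21 + A)
1/(q(56) - 29547) = 1/((-56 + 56)/(-21 + 56) - 29547) = 1/(0/35 - 29547) = 1/((1/35)*0 - 29547) = 1/(0 - 29547) = 1/(-29547) = -1/29547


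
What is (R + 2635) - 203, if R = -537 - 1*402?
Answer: 1493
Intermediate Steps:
R = -939 (R = -537 - 402 = -939)
(R + 2635) - 203 = (-939 + 2635) - 203 = 1696 - 203 = 1493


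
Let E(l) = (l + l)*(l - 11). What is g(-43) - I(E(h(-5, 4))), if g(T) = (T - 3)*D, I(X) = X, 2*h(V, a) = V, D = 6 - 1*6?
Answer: -135/2 ≈ -67.500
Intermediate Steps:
D = 0 (D = 6 - 6 = 0)
h(V, a) = V/2
E(l) = 2*l*(-11 + l) (E(l) = (2*l)*(-11 + l) = 2*l*(-11 + l))
g(T) = 0 (g(T) = (T - 3)*0 = (-3 + T)*0 = 0)
g(-43) - I(E(h(-5, 4))) = 0 - 2*(½)*(-5)*(-11 + (½)*(-5)) = 0 - 2*(-5)*(-11 - 5/2)/2 = 0 - 2*(-5)*(-27)/(2*2) = 0 - 1*135/2 = 0 - 135/2 = -135/2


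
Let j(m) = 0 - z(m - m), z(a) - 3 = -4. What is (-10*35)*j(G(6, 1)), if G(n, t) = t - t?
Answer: -350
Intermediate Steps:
z(a) = -1 (z(a) = 3 - 4 = -1)
G(n, t) = 0
j(m) = 1 (j(m) = 0 - 1*(-1) = 0 + 1 = 1)
(-10*35)*j(G(6, 1)) = -10*35*1 = -350*1 = -350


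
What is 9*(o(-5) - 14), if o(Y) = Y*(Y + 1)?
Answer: 54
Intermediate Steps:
o(Y) = Y*(1 + Y)
9*(o(-5) - 14) = 9*(-5*(1 - 5) - 14) = 9*(-5*(-4) - 14) = 9*(20 - 14) = 9*6 = 54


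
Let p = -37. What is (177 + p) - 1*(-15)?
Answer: 155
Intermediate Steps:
(177 + p) - 1*(-15) = (177 - 37) - 1*(-15) = 140 + 15 = 155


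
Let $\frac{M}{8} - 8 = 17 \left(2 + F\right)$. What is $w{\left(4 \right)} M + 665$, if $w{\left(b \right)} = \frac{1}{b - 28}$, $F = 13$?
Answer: $\frac{1732}{3} \approx 577.33$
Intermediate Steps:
$w{\left(b \right)} = \frac{1}{-28 + b}$
$M = 2104$ ($M = 64 + 8 \cdot 17 \left(2 + 13\right) = 64 + 8 \cdot 17 \cdot 15 = 64 + 8 \cdot 255 = 64 + 2040 = 2104$)
$w{\left(4 \right)} M + 665 = \frac{1}{-28 + 4} \cdot 2104 + 665 = \frac{1}{-24} \cdot 2104 + 665 = \left(- \frac{1}{24}\right) 2104 + 665 = - \frac{263}{3} + 665 = \frac{1732}{3}$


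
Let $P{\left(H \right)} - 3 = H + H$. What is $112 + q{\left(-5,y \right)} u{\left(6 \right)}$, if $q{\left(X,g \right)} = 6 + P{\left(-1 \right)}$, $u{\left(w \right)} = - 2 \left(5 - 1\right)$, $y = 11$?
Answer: $56$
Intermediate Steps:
$P{\left(H \right)} = 3 + 2 H$ ($P{\left(H \right)} = 3 + \left(H + H\right) = 3 + 2 H$)
$u{\left(w \right)} = -8$ ($u{\left(w \right)} = \left(-2\right) 4 = -8$)
$q{\left(X,g \right)} = 7$ ($q{\left(X,g \right)} = 6 + \left(3 + 2 \left(-1\right)\right) = 6 + \left(3 - 2\right) = 6 + 1 = 7$)
$112 + q{\left(-5,y \right)} u{\left(6 \right)} = 112 + 7 \left(-8\right) = 112 - 56 = 56$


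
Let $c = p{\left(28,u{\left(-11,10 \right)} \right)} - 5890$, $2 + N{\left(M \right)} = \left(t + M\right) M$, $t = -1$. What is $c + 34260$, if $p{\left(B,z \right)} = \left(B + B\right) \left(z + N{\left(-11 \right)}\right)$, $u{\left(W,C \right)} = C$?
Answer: $36210$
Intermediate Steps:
$N{\left(M \right)} = -2 + M \left(-1 + M\right)$ ($N{\left(M \right)} = -2 + \left(-1 + M\right) M = -2 + M \left(-1 + M\right)$)
$p{\left(B,z \right)} = 2 B \left(130 + z\right)$ ($p{\left(B,z \right)} = \left(B + B\right) \left(z - \left(-9 - 121\right)\right) = 2 B \left(z + \left(-2 + 121 + 11\right)\right) = 2 B \left(z + 130\right) = 2 B \left(130 + z\right)$)
$c = 1950$ ($c = 2 \cdot 28 \left(130 + 10\right) - 5890 = 2 \cdot 28 \cdot 140 - 5890 = 7840 - 5890 = 1950$)
$c + 34260 = 1950 + 34260 = 36210$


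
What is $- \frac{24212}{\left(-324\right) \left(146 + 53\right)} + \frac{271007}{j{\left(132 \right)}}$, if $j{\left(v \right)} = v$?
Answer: $\frac{132398813}{64476} \approx 2053.5$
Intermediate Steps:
$- \frac{24212}{\left(-324\right) \left(146 + 53\right)} + \frac{271007}{j{\left(132 \right)}} = - \frac{24212}{\left(-324\right) \left(146 + 53\right)} + \frac{271007}{132} = - \frac{24212}{\left(-324\right) 199} + 271007 \cdot \frac{1}{132} = - \frac{24212}{-64476} + \frac{24637}{12} = \left(-24212\right) \left(- \frac{1}{64476}\right) + \frac{24637}{12} = \frac{6053}{16119} + \frac{24637}{12} = \frac{132398813}{64476}$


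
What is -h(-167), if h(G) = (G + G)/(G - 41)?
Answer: -167/104 ≈ -1.6058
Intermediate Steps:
h(G) = 2*G/(-41 + G) (h(G) = (2*G)/(-41 + G) = 2*G/(-41 + G))
-h(-167) = -2*(-167)/(-41 - 167) = -2*(-167)/(-208) = -2*(-167)*(-1)/208 = -1*167/104 = -167/104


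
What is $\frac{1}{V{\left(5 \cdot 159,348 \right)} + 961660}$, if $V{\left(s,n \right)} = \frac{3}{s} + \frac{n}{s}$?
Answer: $\frac{265}{254840017} \approx 1.0399 \cdot 10^{-6}$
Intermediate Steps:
$\frac{1}{V{\left(5 \cdot 159,348 \right)} + 961660} = \frac{1}{\frac{3 + 348}{5 \cdot 159} + 961660} = \frac{1}{\frac{1}{795} \cdot 351 + 961660} = \frac{1}{\frac{117}{265} + 961660} = \frac{1}{\frac{254840017}{265}} = \frac{265}{254840017}$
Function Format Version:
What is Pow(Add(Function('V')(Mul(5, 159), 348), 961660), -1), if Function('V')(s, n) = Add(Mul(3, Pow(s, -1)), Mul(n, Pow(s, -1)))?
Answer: Rational(265, 254840017) ≈ 1.0399e-6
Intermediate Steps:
Pow(Add(Function('V')(Mul(5, 159), 348), 961660), -1) = Pow(Add(Mul(Pow(Mul(5, 159), -1), Add(3, 348)), 961660), -1) = Pow(Add(Mul(Pow(795, -1), 351), 961660), -1) = Pow(Add(Mul(Rational(1, 795), 351), 961660), -1) = Pow(Add(Rational(117, 265), 961660), -1) = Pow(Rational(254840017, 265), -1) = Rational(265, 254840017)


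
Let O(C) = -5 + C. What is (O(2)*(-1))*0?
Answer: 0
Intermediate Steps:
(O(2)*(-1))*0 = ((-5 + 2)*(-1))*0 = -3*(-1)*0 = 3*0 = 0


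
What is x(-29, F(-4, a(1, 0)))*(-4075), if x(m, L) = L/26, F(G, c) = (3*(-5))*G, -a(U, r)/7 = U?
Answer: -122250/13 ≈ -9403.8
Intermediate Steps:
a(U, r) = -7*U
F(G, c) = -15*G
x(m, L) = L/26 (x(m, L) = L*(1/26) = L/26)
x(-29, F(-4, a(1, 0)))*(-4075) = ((-15*(-4))/26)*(-4075) = ((1/26)*60)*(-4075) = (30/13)*(-4075) = -122250/13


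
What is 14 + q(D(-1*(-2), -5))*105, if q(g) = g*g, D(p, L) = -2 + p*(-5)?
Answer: 15134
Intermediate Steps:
D(p, L) = -2 - 5*p
q(g) = g**2
14 + q(D(-1*(-2), -5))*105 = 14 + (-2 - (-5)*(-2))**2*105 = 14 + (-2 - 5*2)**2*105 = 14 + (-2 - 10)**2*105 = 14 + (-12)**2*105 = 14 + 144*105 = 14 + 15120 = 15134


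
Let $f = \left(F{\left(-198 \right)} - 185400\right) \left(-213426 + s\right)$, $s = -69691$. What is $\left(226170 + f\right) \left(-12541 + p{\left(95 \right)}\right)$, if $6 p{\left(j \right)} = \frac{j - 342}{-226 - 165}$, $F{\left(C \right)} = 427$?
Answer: $- \frac{1540751833367783329}{2346} \approx -6.5676 \cdot 10^{14}$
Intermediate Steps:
$p{\left(j \right)} = \frac{57}{391} - \frac{j}{2346}$ ($p{\left(j \right)} = \frac{\left(j - 342\right) \frac{1}{-226 - 165}}{6} = \frac{\left(-342 + j\right) \frac{1}{-391}}{6} = \frac{\left(-342 + j\right) \left(- \frac{1}{391}\right)}{6} = \frac{\frac{342}{391} - \frac{j}{391}}{6} = \frac{57}{391} - \frac{j}{2346}$)
$f = 52369000841$ ($f = \left(427 - 185400\right) \left(-213426 - 69691\right) = \left(-184973\right) \left(-283117\right) = 52369000841$)
$\left(226170 + f\right) \left(-12541 + p{\left(95 \right)}\right) = \left(226170 + 52369000841\right) \left(-12541 + \left(\frac{57}{391} - \frac{95}{2346}\right)\right) = 52369227011 \left(-12541 + \left(\frac{57}{391} - \frac{95}{2346}\right)\right) = 52369227011 \left(-12541 + \frac{247}{2346}\right) = 52369227011 \left(- \frac{29420939}{2346}\right) = - \frac{1540751833367783329}{2346}$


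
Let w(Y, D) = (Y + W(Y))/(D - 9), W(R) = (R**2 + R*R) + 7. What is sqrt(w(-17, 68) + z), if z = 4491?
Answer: sqrt(15666683)/59 ≈ 67.087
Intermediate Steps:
W(R) = 7 + 2*R**2 (W(R) = (R**2 + R**2) + 7 = 2*R**2 + 7 = 7 + 2*R**2)
w(Y, D) = (7 + Y + 2*Y**2)/(-9 + D) (w(Y, D) = (Y + (7 + 2*Y**2))/(D - 9) = (7 + Y + 2*Y**2)/(-9 + D))
sqrt(w(-17, 68) + z) = sqrt((7 - 17 + 2*(-17)**2)/(-9 + 68) + 4491) = sqrt((7 - 17 + 2*289)/59 + 4491) = sqrt((7 - 17 + 578)/59 + 4491) = sqrt((1/59)*568 + 4491) = sqrt(568/59 + 4491) = sqrt(265537/59) = sqrt(15666683)/59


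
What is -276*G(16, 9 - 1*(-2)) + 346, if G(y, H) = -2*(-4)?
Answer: -1862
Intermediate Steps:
G(y, H) = 8
-276*G(16, 9 - 1*(-2)) + 346 = -276*8 + 346 = -2208 + 346 = -1862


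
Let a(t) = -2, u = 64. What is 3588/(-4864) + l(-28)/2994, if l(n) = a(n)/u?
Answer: -335707/455088 ≈ -0.73767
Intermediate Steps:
l(n) = -1/32 (l(n) = -2/64 = -2*1/64 = -1/32)
3588/(-4864) + l(-28)/2994 = 3588/(-4864) - 1/32/2994 = 3588*(-1/4864) - 1/32*1/2994 = -897/1216 - 1/95808 = -335707/455088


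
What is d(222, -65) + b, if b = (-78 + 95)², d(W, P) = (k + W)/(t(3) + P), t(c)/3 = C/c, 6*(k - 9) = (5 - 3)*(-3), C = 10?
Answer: 3133/11 ≈ 284.82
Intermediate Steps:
k = 8 (k = 9 + ((5 - 3)*(-3))/6 = 9 + (2*(-3))/6 = 9 + (⅙)*(-6) = 9 - 1 = 8)
t(c) = 30/c (t(c) = 3*(10/c) = 30/c)
d(W, P) = (8 + W)/(10 + P) (d(W, P) = (8 + W)/(30/3 + P) = (8 + W)/(30*(⅓) + P) = (8 + W)/(10 + P))
b = 289 (b = 17² = 289)
d(222, -65) + b = (8 + 222)/(10 - 65) + 289 = 230/(-55) + 289 = -1/55*230 + 289 = -46/11 + 289 = 3133/11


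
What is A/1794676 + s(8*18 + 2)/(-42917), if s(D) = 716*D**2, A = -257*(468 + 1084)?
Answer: -6851980648836/19255527473 ≈ -355.84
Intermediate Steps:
A = -398864 (A = -257*1552 = -398864)
A/1794676 + s(8*18 + 2)/(-42917) = -398864/1794676 + (716*(8*18 + 2)**2)/(-42917) = -398864*1/1794676 + (716*(144 + 2)**2)*(-1/42917) = -99716/448669 + (716*146**2)*(-1/42917) = -99716/448669 + (716*21316)*(-1/42917) = -99716/448669 + 15262256*(-1/42917) = -99716/448669 - 15262256/42917 = -6851980648836/19255527473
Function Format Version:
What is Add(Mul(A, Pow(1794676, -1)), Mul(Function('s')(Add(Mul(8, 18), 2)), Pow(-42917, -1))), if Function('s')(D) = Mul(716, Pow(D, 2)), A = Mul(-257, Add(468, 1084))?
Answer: Rational(-6851980648836, 19255527473) ≈ -355.84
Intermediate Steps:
A = -398864 (A = Mul(-257, 1552) = -398864)
Add(Mul(A, Pow(1794676, -1)), Mul(Function('s')(Add(Mul(8, 18), 2)), Pow(-42917, -1))) = Add(Mul(-398864, Pow(1794676, -1)), Mul(Mul(716, Pow(Add(Mul(8, 18), 2), 2)), Pow(-42917, -1))) = Add(Mul(-398864, Rational(1, 1794676)), Mul(Mul(716, Pow(Add(144, 2), 2)), Rational(-1, 42917))) = Add(Rational(-99716, 448669), Mul(Mul(716, Pow(146, 2)), Rational(-1, 42917))) = Add(Rational(-99716, 448669), Mul(Mul(716, 21316), Rational(-1, 42917))) = Add(Rational(-99716, 448669), Mul(15262256, Rational(-1, 42917))) = Add(Rational(-99716, 448669), Rational(-15262256, 42917)) = Rational(-6851980648836, 19255527473)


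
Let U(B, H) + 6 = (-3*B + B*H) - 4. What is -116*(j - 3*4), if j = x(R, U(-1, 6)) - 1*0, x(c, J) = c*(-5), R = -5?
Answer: -1508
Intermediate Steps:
U(B, H) = -10 - 3*B + B*H (U(B, H) = -6 + ((-3*B + B*H) - 4) = -6 + (-4 - 3*B + B*H) = -10 - 3*B + B*H)
x(c, J) = -5*c
j = 25 (j = -5*(-5) - 1*0 = 25 + 0 = 25)
-116*(j - 3*4) = -116*(25 - 3*4) = -116*(25 - 12) = -116*13 = -1508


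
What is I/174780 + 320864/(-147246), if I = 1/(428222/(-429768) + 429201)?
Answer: -71836312069086411593/32966021763081573045 ≈ -2.1791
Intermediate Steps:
I = 214884/92228213573 (I = 1/(428222*(-1/429768) + 429201) = 1/(-214111/214884 + 429201) = 1/(92228213573/214884) = 214884/92228213573 ≈ 2.3299e-6)
I/174780 + 320864/(-147246) = (214884/92228213573)/174780 + 320864/(-147246) = (214884/92228213573)*(1/174780) + 320864*(-1/147246) = 5969/447767976896915 - 160432/73623 = -71836312069086411593/32966021763081573045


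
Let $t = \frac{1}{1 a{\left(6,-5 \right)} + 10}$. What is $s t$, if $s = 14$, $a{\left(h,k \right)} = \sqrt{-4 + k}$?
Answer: $\frac{140}{109} - \frac{42 i}{109} \approx 1.2844 - 0.38532 i$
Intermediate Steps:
$t = \frac{10 - 3 i}{109}$ ($t = \frac{1}{1 \sqrt{-4 - 5} + 10} = \frac{1}{1 \sqrt{-9} + 10} = \frac{1}{1 \cdot 3 i + 10} = \frac{1}{3 i + 10} = \frac{1}{10 + 3 i} = \frac{10 - 3 i}{109} \approx 0.091743 - 0.027523 i$)
$s t = 14 \left(\frac{10}{109} - \frac{3 i}{109}\right) = \frac{140}{109} - \frac{42 i}{109}$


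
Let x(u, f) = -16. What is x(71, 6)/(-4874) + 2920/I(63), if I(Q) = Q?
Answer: 7116544/153531 ≈ 46.352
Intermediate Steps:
x(71, 6)/(-4874) + 2920/I(63) = -16/(-4874) + 2920/63 = -16*(-1/4874) + 2920*(1/63) = 8/2437 + 2920/63 = 7116544/153531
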